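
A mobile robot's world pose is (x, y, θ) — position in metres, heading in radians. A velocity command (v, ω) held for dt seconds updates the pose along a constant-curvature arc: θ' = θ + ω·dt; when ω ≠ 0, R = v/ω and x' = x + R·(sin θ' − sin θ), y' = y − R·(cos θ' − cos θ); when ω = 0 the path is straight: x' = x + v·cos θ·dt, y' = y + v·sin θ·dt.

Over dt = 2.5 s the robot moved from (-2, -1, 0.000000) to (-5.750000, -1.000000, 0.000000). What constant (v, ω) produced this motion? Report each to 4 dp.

v = -1.5000, ω = 0.0000

Δθ = 0.000000 − 0.000000 = 0.000000
ω = Δθ/dt = 0.000000/2.5 = 0.0000
ω = 0 → v = (Δx·cos θ + Δy·sin θ)/dt = -1.5000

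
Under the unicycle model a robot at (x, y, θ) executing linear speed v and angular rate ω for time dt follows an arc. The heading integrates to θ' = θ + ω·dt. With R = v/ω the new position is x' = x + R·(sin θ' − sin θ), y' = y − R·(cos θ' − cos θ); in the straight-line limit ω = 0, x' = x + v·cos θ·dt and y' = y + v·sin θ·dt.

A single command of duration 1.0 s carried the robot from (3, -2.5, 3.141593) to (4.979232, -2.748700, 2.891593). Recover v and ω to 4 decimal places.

Δθ = 2.891593 − 3.141593 = -0.250000
ω = Δθ/dt = -0.250000/1.0 = -0.2500
R = Δx/(sin θ' − sin θ) = 8.0000
v = R·ω = 8.0000·-0.2500 = -2.0000

v = -2.0000, ω = -0.2500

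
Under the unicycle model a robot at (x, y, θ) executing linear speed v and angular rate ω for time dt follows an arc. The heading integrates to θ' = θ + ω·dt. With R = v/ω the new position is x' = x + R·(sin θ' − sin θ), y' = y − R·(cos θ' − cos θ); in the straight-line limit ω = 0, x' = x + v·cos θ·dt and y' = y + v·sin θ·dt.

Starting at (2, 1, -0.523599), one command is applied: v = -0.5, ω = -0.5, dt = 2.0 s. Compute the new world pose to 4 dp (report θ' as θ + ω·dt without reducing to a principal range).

θ' = -0.5236 + -0.5·2.0 = -1.5236
R = v/ω = -0.5/-0.5 = 1.0000
x' = 2 + 1.0000·(sin -1.5236 − sin -0.5236) = 1.5011
y' = 1 − 1.0000·(cos -1.5236 − cos -0.5236) = 1.8188

(1.5011, 1.8188, -1.5236)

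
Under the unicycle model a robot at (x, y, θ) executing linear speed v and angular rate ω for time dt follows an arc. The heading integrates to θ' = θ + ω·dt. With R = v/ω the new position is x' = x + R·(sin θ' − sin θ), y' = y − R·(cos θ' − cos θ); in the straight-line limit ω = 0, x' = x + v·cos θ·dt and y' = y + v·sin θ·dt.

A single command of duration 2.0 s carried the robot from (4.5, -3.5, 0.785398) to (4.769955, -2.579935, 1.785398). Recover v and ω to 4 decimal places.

v = 0.5000, ω = 0.5000

Δθ = 1.785398 − 0.785398 = 1.000000
ω = Δθ/dt = 1.000000/2.0 = 0.5000
R = −Δy/(cos θ' − cos θ) = 1.0000
v = R·ω = 1.0000·0.5000 = 0.5000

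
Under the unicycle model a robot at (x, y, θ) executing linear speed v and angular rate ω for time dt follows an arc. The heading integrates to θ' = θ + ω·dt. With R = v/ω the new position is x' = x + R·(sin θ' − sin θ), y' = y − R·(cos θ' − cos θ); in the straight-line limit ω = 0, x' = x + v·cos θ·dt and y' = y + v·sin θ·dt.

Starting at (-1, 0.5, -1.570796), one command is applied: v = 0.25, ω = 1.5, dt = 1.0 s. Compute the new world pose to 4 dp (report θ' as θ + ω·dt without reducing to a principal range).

(-0.8451, 0.3338, -0.0708)

θ' = -1.5708 + 1.5·1.0 = -0.0708
R = v/ω = 0.25/1.5 = 0.1667
x' = -1 + 0.1667·(sin -0.0708 − sin -1.5708) = -0.8451
y' = 0.5 − 0.1667·(cos -0.0708 − cos -1.5708) = 0.3338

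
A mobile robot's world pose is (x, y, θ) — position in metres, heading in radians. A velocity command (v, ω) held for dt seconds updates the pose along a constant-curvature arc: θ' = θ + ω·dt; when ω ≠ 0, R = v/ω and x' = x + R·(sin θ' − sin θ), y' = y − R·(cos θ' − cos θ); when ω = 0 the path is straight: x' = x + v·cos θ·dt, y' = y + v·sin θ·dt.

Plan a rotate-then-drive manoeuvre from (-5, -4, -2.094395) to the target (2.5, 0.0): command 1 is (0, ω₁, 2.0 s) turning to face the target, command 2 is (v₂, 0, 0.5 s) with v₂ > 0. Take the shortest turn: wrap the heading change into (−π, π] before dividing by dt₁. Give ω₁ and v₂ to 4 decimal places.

ω₁ = 1.2922, v₂ = 17.0000

heading to target = atan2(0−-4, 2.5−-5) = 0.4900
Δθ = wrap(0.4900 − -2.0944) = 2.5844; ω₁ = Δθ/dt₁ = 1.2922
distance = √((2.5−-5)² + (0−-4)²) = 8.5000; v₂ = distance/dt₂ = 17.0000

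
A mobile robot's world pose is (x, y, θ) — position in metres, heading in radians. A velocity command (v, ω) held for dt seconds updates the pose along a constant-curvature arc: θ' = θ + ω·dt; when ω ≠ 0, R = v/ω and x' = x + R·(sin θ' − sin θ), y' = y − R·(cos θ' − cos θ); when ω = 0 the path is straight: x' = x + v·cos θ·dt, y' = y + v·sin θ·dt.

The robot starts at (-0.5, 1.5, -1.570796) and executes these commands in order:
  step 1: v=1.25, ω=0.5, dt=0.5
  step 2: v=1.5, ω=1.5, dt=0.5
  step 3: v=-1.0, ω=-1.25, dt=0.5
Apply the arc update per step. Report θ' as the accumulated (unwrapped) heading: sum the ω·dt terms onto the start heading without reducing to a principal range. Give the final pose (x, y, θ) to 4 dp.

step 1: θ'=-1.3208 (R=2.5000) → pose (-0.4223, 0.8815, -1.3208)
step 2: θ'=-0.5708 (R=1.0000) → pose (0.0063, 0.2874, -0.5708)
step 3: θ'=-1.1958 (R=0.8000) → pose (-0.3058, 0.6676, -1.1958)

(-0.3058, 0.6676, -1.1958)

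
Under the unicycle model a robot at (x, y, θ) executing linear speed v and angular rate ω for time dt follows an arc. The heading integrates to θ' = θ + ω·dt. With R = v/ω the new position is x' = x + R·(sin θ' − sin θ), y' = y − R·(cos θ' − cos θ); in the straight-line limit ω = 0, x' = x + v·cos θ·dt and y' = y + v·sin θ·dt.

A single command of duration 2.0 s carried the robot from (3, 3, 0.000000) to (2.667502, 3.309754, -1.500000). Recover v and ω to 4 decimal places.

v = -0.2500, ω = -0.7500

Δθ = -1.500000 − 0.000000 = -1.500000
ω = Δθ/dt = -1.500000/2.0 = -0.7500
R = Δx/(sin θ' − sin θ) = 0.3333
v = R·ω = 0.3333·-0.7500 = -0.2500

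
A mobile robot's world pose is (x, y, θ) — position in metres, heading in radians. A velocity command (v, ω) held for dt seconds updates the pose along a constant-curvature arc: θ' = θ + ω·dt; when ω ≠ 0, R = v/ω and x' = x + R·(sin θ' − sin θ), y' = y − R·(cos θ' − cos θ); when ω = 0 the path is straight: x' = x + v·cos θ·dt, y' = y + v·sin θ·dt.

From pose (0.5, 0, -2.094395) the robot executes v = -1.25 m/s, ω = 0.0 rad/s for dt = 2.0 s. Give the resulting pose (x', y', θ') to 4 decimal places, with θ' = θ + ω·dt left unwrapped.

θ' = -2.0944 + 0.0·2.0 = -2.0944
ω = 0 → straight: x' = 0.5 + -1.25·cos(-2.0944)·2.0 = 1.7500
y' = 0 + -1.25·sin(-2.0944)·2.0 = 2.1651

(1.7500, 2.1651, -2.0944)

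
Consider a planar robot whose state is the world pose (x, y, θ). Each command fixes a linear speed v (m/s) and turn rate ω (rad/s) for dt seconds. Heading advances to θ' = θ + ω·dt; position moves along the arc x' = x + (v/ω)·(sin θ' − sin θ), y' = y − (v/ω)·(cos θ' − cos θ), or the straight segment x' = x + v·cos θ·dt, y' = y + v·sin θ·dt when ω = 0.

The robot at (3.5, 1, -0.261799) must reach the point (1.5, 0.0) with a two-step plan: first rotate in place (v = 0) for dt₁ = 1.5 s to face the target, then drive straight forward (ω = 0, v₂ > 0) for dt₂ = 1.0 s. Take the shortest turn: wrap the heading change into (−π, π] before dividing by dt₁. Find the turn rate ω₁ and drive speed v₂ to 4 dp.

ω₁ = -1.6108, v₂ = 2.2361

heading to target = atan2(0−1, 1.5−3.5) = -2.6779
Δθ = wrap(-2.6779 − -0.2618) = -2.4161; ω₁ = Δθ/dt₁ = -1.6108
distance = √((1.5−3.5)² + (0−1)²) = 2.2361; v₂ = distance/dt₂ = 2.2361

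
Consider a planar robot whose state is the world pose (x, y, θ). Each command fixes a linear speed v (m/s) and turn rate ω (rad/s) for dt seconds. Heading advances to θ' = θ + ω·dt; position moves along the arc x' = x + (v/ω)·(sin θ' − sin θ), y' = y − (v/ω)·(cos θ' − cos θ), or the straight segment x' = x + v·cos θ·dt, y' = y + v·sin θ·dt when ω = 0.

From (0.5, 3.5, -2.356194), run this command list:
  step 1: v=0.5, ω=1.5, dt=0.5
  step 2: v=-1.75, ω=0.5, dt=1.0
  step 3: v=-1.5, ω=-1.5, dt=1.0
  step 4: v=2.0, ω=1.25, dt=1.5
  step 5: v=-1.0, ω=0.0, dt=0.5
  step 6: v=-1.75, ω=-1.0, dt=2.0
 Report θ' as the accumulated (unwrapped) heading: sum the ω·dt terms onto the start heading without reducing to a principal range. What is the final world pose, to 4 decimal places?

(0.2636, 6.9504, -2.7312)

step 1: θ'=-1.6062 (R=0.3333) → pose (0.4026, 3.2761, -1.6062)
step 2: θ'=-1.1062 (R=-3.5000) → pose (0.0338, 4.9682, -1.1062)
step 3: θ'=-2.6062 (R=1.0000) → pose (0.4176, 6.2763, -2.6062)
step 4: θ'=-0.7312 (R=1.6000) → pose (0.1655, 3.7092, -0.7312)
step 5: θ'=-0.7312 (straight) → pose (-0.2067, 4.0431, -0.7312)
step 6: θ'=-2.7312 (R=1.7500) → pose (0.2636, 6.9504, -2.7312)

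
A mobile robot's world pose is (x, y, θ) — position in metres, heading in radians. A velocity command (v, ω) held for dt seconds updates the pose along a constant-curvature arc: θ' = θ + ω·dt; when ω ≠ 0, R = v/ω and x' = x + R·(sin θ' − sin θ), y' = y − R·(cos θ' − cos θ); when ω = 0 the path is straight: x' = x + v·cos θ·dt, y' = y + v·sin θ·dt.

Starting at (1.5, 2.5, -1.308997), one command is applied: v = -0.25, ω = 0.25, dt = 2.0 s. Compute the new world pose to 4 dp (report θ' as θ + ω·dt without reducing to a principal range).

(1.2577, 2.9314, -0.8090)

θ' = -1.3090 + 0.25·2.0 = -0.8090
R = v/ω = -0.25/0.25 = -1.0000
x' = 1.5 + -1.0000·(sin -0.8090 − sin -1.3090) = 1.2577
y' = 2.5 − -1.0000·(cos -0.8090 − cos -1.3090) = 2.9314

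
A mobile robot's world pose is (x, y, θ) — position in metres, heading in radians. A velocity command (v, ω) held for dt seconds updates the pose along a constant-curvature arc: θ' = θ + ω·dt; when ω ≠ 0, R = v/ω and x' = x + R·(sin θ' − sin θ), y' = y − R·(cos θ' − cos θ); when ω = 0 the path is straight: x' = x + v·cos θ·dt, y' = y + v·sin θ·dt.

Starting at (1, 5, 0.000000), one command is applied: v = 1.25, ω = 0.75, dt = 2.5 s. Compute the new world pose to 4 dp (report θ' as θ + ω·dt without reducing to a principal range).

(2.5901, 7.1659, 1.8750)

θ' = 0.0000 + 0.75·2.5 = 1.8750
R = v/ω = 1.25/0.75 = 1.6667
x' = 1 + 1.6667·(sin 1.8750 − sin 0.0000) = 2.5901
y' = 5 − 1.6667·(cos 1.8750 − cos 0.0000) = 7.1659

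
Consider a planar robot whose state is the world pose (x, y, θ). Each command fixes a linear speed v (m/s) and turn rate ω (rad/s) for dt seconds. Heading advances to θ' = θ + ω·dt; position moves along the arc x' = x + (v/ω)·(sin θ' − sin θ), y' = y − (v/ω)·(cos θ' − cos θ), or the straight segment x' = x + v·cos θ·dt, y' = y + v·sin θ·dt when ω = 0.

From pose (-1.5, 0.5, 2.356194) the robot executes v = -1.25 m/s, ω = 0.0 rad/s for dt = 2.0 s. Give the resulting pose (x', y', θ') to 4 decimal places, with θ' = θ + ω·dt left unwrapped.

(0.2678, -1.2678, 2.3562)

θ' = 2.3562 + 0.0·2.0 = 2.3562
ω = 0 → straight: x' = -1.5 + -1.25·cos(2.3562)·2.0 = 0.2678
y' = 0.5 + -1.25·sin(2.3562)·2.0 = -1.2678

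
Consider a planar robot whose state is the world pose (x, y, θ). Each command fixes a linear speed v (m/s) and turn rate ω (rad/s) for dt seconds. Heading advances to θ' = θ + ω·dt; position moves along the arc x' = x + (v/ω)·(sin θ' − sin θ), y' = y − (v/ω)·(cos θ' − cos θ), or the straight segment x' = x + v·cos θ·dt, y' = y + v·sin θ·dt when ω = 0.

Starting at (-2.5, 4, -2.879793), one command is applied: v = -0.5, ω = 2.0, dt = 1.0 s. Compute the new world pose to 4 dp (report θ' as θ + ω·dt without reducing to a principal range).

θ' = -2.8798 + 2.0·1.0 = -0.8798
R = v/ω = -0.5/2.0 = -0.2500
x' = -2.5 + -0.2500·(sin -0.8798 − sin -2.8798) = -2.3721
y' = 4 − -0.2500·(cos -0.8798 − cos -2.8798) = 4.4008

(-2.3721, 4.4008, -0.8798)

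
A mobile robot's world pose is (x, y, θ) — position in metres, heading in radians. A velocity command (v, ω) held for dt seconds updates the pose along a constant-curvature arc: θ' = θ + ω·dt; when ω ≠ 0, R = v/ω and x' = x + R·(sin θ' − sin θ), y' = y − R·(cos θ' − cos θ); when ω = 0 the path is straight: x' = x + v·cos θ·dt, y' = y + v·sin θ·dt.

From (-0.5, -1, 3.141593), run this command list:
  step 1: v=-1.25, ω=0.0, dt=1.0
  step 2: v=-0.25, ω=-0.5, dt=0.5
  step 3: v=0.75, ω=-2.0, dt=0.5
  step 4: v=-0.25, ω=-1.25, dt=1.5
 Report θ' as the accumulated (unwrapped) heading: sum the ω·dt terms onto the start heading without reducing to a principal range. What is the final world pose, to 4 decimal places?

(0.4241, -1.0335, 0.0166)

step 1: θ'=3.1416 (straight) → pose (0.7500, -1.0000, 3.1416)
step 2: θ'=2.8916 (R=0.5000) → pose (0.8737, -1.0155, 2.8916)
step 3: θ'=1.8916 (R=-0.3750) → pose (0.6106, -0.7704, 1.8916)
step 4: θ'=0.0166 (R=0.2000) → pose (0.4241, -1.0335, 0.0166)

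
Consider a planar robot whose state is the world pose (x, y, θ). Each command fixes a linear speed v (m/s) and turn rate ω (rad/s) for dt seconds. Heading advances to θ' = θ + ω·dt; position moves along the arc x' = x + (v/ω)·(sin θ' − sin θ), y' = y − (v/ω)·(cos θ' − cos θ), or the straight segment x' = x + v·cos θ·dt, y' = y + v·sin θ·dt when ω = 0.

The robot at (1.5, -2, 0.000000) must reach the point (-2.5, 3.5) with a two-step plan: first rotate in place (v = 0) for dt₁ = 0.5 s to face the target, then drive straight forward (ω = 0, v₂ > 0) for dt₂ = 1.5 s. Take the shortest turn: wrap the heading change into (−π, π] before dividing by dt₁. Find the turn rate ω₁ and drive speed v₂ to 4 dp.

heading to target = atan2(3.5−-2, -2.5−1.5) = 2.1996
Δθ = wrap(2.1996 − 0.0000) = 2.1996; ω₁ = Δθ/dt₁ = 4.3992
distance = √((-2.5−1.5)² + (3.5−-2)²) = 6.8007; v₂ = distance/dt₂ = 4.5338

ω₁ = 4.3992, v₂ = 4.5338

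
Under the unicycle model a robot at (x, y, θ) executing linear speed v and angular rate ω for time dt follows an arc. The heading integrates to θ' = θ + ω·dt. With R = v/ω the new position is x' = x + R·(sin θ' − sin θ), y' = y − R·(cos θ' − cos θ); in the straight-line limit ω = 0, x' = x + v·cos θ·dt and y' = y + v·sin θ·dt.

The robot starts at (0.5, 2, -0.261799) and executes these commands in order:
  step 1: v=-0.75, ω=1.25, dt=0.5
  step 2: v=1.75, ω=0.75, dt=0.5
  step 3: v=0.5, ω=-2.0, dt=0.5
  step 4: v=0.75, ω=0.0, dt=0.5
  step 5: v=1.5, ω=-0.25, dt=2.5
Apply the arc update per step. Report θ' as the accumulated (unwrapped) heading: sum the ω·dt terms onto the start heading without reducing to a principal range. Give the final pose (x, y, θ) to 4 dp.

(4.5654, 0.3918, -0.8868)

step 1: θ'=0.3632 (R=-0.6000) → pose (0.1315, 1.9813, 0.3632)
step 2: θ'=0.7382 (R=2.3333) → pose (0.8728, 2.4365, 0.7382)
step 3: θ'=-0.2618 (R=-0.2500) → pose (1.1058, 2.4931, -0.2618)
step 4: θ'=-0.2618 (straight) → pose (1.4680, 2.3960, -0.2618)
step 5: θ'=-0.8868 (R=-6.0000) → pose (4.5654, 0.3918, -0.8868)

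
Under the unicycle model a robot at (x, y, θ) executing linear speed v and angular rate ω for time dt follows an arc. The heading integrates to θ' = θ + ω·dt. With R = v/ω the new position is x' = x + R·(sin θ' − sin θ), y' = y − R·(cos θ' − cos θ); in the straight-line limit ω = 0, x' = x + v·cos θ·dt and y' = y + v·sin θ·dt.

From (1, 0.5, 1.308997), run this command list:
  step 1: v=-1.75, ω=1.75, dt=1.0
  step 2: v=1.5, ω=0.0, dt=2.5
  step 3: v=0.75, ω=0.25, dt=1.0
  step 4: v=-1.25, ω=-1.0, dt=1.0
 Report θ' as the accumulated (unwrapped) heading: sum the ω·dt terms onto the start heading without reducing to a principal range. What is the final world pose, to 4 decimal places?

(-1.4683, -0.8691, 2.3090)

step 1: θ'=3.0590 (R=-1.0000) → pose (1.8834, -0.7554, 3.0590)
step 2: θ'=3.0590 (straight) → pose (-1.8538, -0.4460, 3.0590)
step 3: θ'=3.3090 (R=3.0000) → pose (-2.6012, -0.4777, 3.3090)
step 4: θ'=2.3090 (R=1.2500) → pose (-1.4683, -0.8691, 2.3090)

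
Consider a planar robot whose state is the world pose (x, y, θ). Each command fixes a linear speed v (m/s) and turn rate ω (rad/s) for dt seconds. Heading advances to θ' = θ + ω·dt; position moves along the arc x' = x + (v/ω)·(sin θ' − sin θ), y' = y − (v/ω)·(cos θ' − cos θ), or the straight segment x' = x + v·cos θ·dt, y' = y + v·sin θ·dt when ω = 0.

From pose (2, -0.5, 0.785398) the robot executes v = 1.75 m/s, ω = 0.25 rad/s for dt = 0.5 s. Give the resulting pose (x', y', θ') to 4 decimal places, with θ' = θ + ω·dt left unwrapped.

θ' = 0.7854 + 0.25·0.5 = 0.9104
R = v/ω = 1.75/0.25 = 7.0000
x' = 2 + 7.0000·(sin 0.9104 − sin 0.7854) = 2.5785
y' = -0.5 − 7.0000·(cos 0.9104 − cos 0.7854) = 0.1557

(2.5785, 0.1557, 0.9104)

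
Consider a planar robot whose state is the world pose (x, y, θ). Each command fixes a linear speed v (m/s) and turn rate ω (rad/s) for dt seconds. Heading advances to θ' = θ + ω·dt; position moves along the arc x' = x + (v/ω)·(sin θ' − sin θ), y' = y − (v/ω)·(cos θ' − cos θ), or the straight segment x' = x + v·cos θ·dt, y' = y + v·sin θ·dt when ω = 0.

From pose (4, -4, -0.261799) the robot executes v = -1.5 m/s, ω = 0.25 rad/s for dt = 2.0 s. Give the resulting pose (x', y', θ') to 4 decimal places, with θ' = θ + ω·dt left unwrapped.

(1.0314, -3.9650, 0.2382)

θ' = -0.2618 + 0.25·2.0 = 0.2382
R = v/ω = -1.5/0.25 = -6.0000
x' = 4 + -6.0000·(sin 0.2382 − sin -0.2618) = 1.0314
y' = -4 − -6.0000·(cos 0.2382 − cos -0.2618) = -3.9650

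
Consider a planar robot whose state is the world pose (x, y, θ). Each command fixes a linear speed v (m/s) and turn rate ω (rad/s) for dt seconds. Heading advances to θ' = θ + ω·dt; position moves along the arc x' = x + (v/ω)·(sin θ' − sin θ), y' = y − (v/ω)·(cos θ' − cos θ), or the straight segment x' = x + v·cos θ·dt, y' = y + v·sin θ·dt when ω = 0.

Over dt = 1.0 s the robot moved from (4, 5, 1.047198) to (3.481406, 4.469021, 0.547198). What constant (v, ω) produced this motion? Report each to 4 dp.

Δθ = 0.547198 − 1.047198 = -0.500000
ω = Δθ/dt = -0.500000/1.0 = -0.5000
R = −Δy/(cos θ' − cos θ) = 1.5000
v = R·ω = 1.5000·-0.5000 = -0.7500

v = -0.7500, ω = -0.5000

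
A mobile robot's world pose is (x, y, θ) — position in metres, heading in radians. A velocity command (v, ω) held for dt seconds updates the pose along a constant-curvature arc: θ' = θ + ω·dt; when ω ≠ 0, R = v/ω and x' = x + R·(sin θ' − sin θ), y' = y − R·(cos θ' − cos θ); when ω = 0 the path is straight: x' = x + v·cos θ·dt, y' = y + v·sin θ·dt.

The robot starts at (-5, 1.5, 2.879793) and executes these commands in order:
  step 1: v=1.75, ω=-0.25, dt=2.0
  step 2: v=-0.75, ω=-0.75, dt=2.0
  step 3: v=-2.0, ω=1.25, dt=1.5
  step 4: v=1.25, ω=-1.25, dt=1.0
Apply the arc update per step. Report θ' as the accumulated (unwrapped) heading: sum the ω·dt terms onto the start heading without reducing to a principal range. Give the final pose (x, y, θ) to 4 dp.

step 1: θ'=2.3798 (R=-7.0000) → pose (-8.0198, 3.1963, 2.3798)
step 2: θ'=0.8798 (R=1.0000) → pose (-7.9395, 1.8354, 0.8798)
step 3: θ'=2.7548 (R=-1.6000) → pose (-7.3100, -0.6661, 2.7548)
step 4: θ'=1.5048 (R=-1.0000) → pose (-7.9306, 0.3260, 1.5048)

(-7.9306, 0.3260, 1.5048)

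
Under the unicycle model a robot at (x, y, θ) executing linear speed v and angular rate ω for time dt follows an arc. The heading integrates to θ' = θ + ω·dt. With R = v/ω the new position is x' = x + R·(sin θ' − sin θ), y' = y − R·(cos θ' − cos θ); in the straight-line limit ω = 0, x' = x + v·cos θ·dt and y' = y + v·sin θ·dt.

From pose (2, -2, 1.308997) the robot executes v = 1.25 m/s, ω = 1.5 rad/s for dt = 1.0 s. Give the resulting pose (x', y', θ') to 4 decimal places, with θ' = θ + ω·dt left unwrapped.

θ' = 1.3090 + 1.5·1.0 = 2.8090
R = v/ω = 1.25/1.5 = 0.8333
x' = 2 + 0.8333·(sin 2.8090 − sin 1.3090) = 1.4671
y' = -2 − 0.8333·(cos 2.8090 − cos 1.3090) = -0.9967

(1.4671, -0.9967, 2.8090)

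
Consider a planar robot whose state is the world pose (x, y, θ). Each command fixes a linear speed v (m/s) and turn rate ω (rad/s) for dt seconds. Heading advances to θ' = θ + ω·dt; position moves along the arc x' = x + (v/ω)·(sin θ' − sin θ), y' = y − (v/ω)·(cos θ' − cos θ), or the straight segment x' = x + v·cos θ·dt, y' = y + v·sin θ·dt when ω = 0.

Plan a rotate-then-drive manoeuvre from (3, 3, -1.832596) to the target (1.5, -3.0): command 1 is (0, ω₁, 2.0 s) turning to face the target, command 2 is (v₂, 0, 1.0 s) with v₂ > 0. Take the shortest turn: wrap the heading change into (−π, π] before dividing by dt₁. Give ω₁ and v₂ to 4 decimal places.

heading to target = atan2(-3−3, 1.5−3) = -1.8158
Δθ = wrap(-1.8158 − -1.8326) = 0.0168; ω₁ = Δθ/dt₁ = 0.0084
distance = √((1.5−3)² + (-3−3)²) = 6.1847; v₂ = distance/dt₂ = 6.1847

ω₁ = 0.0084, v₂ = 6.1847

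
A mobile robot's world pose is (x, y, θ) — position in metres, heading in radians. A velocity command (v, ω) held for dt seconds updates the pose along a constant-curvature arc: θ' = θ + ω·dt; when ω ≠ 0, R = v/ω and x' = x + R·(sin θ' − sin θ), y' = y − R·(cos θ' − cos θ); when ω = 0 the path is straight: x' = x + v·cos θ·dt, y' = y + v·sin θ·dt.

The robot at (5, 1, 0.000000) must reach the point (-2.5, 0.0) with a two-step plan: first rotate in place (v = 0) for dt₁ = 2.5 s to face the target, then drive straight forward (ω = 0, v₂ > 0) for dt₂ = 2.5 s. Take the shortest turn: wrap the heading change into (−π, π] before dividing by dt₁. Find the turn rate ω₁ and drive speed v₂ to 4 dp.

heading to target = atan2(0−1, -2.5−5) = -3.0090
Δθ = wrap(-3.0090 − 0.0000) = -3.0090; ω₁ = Δθ/dt₁ = -1.2036
distance = √((-2.5−5)² + (0−1)²) = 7.5664; v₂ = distance/dt₂ = 3.0265

ω₁ = -1.2036, v₂ = 3.0265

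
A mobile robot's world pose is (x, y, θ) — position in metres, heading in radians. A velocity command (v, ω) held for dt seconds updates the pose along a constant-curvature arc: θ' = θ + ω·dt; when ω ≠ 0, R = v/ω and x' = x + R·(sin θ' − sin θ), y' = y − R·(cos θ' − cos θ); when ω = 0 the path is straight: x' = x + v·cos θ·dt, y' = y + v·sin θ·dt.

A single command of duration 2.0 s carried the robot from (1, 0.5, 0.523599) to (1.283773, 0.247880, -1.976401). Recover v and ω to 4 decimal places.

v = 0.2500, ω = -1.2500

Δθ = -1.976401 − 0.523599 = -2.500000
ω = Δθ/dt = -2.500000/2.0 = -1.2500
R = Δx/(sin θ' − sin θ) = -0.2000
v = R·ω = -0.2000·-1.2500 = 0.2500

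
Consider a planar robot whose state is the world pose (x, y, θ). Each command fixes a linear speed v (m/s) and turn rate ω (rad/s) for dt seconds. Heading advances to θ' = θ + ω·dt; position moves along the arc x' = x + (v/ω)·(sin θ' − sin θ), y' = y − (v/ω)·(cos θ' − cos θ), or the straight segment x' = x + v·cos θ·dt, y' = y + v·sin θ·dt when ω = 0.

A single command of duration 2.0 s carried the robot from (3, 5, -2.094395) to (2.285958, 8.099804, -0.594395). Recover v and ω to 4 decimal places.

Δθ = -0.594395 − -2.094395 = 1.500000
ω = Δθ/dt = 1.500000/2.0 = 0.7500
R = −Δy/(cos θ' − cos θ) = -2.3333
v = R·ω = -2.3333·0.7500 = -1.7500

v = -1.7500, ω = 0.7500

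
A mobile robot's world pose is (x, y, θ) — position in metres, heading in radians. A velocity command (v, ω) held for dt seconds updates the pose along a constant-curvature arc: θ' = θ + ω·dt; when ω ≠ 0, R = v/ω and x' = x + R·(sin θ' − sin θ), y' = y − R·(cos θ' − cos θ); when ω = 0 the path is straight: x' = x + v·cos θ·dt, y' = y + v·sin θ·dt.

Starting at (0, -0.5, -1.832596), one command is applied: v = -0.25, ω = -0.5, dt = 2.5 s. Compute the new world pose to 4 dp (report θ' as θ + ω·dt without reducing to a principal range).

θ' = -1.8326 + -0.5·2.5 = -3.0826
R = v/ω = -0.25/-0.5 = 0.5000
x' = 0 + 0.5000·(sin -3.0826 − sin -1.8326) = 0.4535
y' = -0.5 − 0.5000·(cos -3.0826 − cos -1.8326) = -0.1303

(0.4535, -0.1303, -3.0826)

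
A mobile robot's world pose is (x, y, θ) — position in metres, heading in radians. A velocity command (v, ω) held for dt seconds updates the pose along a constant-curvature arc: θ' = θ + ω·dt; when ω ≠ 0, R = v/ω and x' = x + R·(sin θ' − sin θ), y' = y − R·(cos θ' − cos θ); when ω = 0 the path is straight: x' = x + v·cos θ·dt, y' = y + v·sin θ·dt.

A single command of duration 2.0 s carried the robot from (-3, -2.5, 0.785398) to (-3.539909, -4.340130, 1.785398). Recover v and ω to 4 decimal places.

v = -1.0000, ω = 0.5000

Δθ = 1.785398 − 0.785398 = 1.000000
ω = Δθ/dt = 1.000000/2.0 = 0.5000
R = −Δy/(cos θ' − cos θ) = -2.0000
v = R·ω = -2.0000·0.5000 = -1.0000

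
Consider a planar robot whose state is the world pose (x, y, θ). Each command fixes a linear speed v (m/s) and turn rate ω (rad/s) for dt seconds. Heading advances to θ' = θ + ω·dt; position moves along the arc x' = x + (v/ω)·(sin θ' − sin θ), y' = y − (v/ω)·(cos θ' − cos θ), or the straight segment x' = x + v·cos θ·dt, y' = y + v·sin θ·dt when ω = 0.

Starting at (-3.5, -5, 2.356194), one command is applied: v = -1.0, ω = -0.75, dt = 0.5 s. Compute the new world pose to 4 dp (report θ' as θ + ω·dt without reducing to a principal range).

(-3.2202, -5.4108, 1.9812)

θ' = 2.3562 + -0.75·0.5 = 1.9812
R = v/ω = -1.0/-0.75 = 1.3333
x' = -3.5 + 1.3333·(sin 1.9812 − sin 2.3562) = -3.2202
y' = -5 − 1.3333·(cos 1.9812 − cos 2.3562) = -5.4108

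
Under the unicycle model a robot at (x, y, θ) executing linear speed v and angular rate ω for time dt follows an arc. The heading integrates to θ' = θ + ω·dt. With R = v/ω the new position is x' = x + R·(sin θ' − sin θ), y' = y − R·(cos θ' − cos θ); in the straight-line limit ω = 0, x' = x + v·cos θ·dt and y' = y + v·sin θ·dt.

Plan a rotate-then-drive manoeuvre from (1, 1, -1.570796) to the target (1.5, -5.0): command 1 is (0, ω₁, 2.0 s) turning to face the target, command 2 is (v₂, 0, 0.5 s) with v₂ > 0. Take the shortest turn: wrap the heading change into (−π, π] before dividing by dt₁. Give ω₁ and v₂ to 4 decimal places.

heading to target = atan2(-5−1, 1.5−1) = -1.4877
Δθ = wrap(-1.4877 − -1.5708) = 0.0831; ω₁ = Δθ/dt₁ = 0.0416
distance = √((1.5−1)² + (-5−1)²) = 6.0208; v₂ = distance/dt₂ = 12.0416

ω₁ = 0.0416, v₂ = 12.0416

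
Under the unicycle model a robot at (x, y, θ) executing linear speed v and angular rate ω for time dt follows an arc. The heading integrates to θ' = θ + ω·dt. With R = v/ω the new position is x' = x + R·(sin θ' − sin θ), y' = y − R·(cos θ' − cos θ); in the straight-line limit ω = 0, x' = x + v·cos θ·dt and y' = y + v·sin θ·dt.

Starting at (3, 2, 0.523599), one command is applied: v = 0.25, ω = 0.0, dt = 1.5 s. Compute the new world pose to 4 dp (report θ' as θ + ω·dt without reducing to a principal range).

θ' = 0.5236 + 0.0·1.5 = 0.5236
ω = 0 → straight: x' = 3 + 0.25·cos(0.5236)·1.5 = 3.3248
y' = 2 + 0.25·sin(0.5236)·1.5 = 2.1875

(3.3248, 2.1875, 0.5236)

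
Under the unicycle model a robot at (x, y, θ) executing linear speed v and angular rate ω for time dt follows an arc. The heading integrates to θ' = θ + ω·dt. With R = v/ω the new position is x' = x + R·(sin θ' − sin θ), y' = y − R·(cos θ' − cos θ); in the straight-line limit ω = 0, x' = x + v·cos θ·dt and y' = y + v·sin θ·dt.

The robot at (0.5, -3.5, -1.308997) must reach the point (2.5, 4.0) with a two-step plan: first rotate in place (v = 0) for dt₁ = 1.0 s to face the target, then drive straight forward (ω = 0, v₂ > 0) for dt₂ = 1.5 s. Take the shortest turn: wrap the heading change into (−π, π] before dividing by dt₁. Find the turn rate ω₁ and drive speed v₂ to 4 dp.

heading to target = atan2(4−-3.5, 2.5−0.5) = 1.3102
Δθ = wrap(1.3102 − -1.3090) = 2.6192; ω₁ = Δθ/dt₁ = 2.6192
distance = √((2.5−0.5)² + (4−-3.5)²) = 7.7621; v₂ = distance/dt₂ = 5.1747

ω₁ = 2.6192, v₂ = 5.1747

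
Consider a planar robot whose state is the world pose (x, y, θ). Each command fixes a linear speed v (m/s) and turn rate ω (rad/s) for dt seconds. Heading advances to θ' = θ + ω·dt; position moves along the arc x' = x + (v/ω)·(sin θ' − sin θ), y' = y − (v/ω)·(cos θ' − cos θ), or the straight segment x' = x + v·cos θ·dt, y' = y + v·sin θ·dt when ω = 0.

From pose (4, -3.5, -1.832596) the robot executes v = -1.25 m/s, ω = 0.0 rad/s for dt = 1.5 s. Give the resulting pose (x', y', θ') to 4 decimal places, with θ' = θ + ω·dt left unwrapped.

(4.4853, -1.6889, -1.8326)

θ' = -1.8326 + 0.0·1.5 = -1.8326
ω = 0 → straight: x' = 4 + -1.25·cos(-1.8326)·1.5 = 4.4853
y' = -3.5 + -1.25·sin(-1.8326)·1.5 = -1.6889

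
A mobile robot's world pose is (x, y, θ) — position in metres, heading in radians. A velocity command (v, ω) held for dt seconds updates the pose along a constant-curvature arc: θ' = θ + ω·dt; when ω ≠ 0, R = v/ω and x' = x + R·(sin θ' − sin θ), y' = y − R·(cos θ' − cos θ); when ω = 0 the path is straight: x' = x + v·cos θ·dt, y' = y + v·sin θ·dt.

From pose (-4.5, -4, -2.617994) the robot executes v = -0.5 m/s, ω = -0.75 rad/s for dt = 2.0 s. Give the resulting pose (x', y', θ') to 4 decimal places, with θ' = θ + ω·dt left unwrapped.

θ' = -2.6180 + -0.75·2.0 = -4.1180
R = v/ω = -0.5/-0.75 = 0.6667
x' = -4.5 + 0.6667·(sin -4.1180 − sin -2.6180) = -3.6143
y' = -4 − 0.6667·(cos -4.1180 − cos -2.6180) = -4.2040

(-3.6143, -4.2040, -4.1180)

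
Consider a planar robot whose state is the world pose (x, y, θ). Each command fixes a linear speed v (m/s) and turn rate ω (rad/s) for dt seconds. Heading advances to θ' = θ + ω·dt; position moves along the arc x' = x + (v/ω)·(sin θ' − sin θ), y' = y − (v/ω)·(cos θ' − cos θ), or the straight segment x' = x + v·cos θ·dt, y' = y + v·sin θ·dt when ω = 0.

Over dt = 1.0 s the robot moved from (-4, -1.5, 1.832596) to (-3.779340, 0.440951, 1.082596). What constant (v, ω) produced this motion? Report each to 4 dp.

v = 2.0000, ω = -0.7500

Δθ = 1.082596 − 1.832596 = -0.750000
ω = Δθ/dt = -0.750000/1.0 = -0.7500
R = −Δy/(cos θ' − cos θ) = -2.6667
v = R·ω = -2.6667·-0.7500 = 2.0000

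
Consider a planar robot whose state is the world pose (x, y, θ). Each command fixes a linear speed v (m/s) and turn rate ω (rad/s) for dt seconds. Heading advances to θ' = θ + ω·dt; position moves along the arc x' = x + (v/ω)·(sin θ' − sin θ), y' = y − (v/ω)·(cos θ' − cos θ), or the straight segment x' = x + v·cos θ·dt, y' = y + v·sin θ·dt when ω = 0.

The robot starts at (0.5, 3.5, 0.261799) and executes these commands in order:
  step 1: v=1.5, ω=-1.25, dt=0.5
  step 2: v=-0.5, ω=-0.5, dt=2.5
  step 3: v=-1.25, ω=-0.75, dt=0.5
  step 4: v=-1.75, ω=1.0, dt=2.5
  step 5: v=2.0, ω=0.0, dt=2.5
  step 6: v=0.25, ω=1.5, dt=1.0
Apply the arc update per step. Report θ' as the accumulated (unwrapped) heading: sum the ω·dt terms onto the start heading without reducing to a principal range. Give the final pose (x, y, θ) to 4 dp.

step 1: θ'=-0.3632 (R=-1.2000) → pose (1.2369, 3.4626, -0.3632)
step 2: θ'=-1.6132 (R=1.0000) → pose (0.5931, 4.4398, -1.6132)
step 3: θ'=-1.9882 (R=1.6667) → pose (0.7347, 5.0448, -1.9882)
step 4: θ'=0.5118 (R=-1.7500) → pose (-1.7221, 7.2800, 0.5118)
step 5: θ'=0.5118 (straight) → pose (2.6372, 9.7287, 0.5118)
step 6: θ'=2.0118 (R=0.1667) → pose (2.7063, 9.9451, 2.0118)

(2.7063, 9.9451, 2.0118)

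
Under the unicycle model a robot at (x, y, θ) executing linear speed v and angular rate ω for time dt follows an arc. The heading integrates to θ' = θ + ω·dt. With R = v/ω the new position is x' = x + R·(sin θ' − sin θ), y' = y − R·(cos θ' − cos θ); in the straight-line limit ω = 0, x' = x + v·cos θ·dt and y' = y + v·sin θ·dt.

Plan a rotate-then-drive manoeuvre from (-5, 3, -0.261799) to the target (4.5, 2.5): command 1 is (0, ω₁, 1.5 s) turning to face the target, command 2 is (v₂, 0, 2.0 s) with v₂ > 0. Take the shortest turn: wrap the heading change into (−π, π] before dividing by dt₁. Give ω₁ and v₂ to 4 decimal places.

heading to target = atan2(2.5−3, 4.5−-5) = -0.0526
Δθ = wrap(-0.0526 − -0.2618) = 0.2092; ω₁ = Δθ/dt₁ = 0.1395
distance = √((4.5−-5)² + (2.5−3)²) = 9.5131; v₂ = distance/dt₂ = 4.7566

ω₁ = 0.1395, v₂ = 4.7566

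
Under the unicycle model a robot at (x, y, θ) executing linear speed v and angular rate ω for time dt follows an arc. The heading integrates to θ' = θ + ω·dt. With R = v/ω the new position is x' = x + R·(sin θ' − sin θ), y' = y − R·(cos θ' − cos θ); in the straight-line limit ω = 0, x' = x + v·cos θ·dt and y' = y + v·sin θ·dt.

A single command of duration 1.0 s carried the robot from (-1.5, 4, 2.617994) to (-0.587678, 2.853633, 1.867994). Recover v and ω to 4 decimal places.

Δθ = 1.867994 − 2.617994 = -0.750000
ω = Δθ/dt = -0.750000/1.0 = -0.7500
R = −Δy/(cos θ' − cos θ) = 2.0000
v = R·ω = 2.0000·-0.7500 = -1.5000

v = -1.5000, ω = -0.7500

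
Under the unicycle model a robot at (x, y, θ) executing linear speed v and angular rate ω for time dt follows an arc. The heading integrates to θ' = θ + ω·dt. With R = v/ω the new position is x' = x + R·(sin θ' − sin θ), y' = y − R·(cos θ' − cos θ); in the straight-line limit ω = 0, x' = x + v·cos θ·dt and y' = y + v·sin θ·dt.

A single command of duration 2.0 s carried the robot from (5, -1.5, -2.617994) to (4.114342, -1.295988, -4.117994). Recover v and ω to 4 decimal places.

Δθ = -4.117994 − -2.617994 = -1.500000
ω = Δθ/dt = -1.500000/2.0 = -0.7500
R = Δx/(sin θ' − sin θ) = -0.6667
v = R·ω = -0.6667·-0.7500 = 0.5000

v = 0.5000, ω = -0.7500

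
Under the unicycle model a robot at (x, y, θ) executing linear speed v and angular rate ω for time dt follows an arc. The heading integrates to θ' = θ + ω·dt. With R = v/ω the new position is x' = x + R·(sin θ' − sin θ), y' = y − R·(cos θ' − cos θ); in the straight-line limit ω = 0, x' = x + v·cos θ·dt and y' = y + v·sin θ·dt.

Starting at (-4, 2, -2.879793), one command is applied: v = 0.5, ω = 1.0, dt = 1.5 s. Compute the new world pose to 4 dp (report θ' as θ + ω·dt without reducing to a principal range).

(-4.3615, 1.4221, -1.3798)

θ' = -2.8798 + 1.0·1.5 = -1.3798
R = v/ω = 0.5/1.0 = 0.5000
x' = -4 + 0.5000·(sin -1.3798 − sin -2.8798) = -4.3615
y' = 2 − 0.5000·(cos -1.3798 − cos -2.8798) = 1.4221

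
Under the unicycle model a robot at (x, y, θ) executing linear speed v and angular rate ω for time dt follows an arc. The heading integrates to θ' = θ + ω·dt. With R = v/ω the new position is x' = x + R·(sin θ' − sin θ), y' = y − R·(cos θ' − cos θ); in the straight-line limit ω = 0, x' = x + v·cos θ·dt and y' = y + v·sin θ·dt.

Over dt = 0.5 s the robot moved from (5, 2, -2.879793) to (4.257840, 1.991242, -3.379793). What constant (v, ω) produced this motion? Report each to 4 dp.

Δθ = -3.379793 − -2.879793 = -0.500000
ω = Δθ/dt = -0.500000/0.5 = -1.0000
R = Δx/(sin θ' − sin θ) = -1.5000
v = R·ω = -1.5000·-1.0000 = 1.5000

v = 1.5000, ω = -1.0000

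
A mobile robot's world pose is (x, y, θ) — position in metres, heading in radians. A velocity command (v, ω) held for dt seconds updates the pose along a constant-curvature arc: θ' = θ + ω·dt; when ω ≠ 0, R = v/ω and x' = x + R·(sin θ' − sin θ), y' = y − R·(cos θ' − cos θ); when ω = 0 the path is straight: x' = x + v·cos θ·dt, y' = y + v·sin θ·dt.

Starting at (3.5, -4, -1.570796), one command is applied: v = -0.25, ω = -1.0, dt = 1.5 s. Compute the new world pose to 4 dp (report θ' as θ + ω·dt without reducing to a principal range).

θ' = -1.5708 + -1.0·1.5 = -3.0708
R = v/ω = -0.25/-1.0 = 0.2500
x' = 3.5 + 0.2500·(sin -3.0708 − sin -1.5708) = 3.7323
y' = -4 − 0.2500·(cos -3.0708 − cos -1.5708) = -3.7506

(3.7323, -3.7506, -3.0708)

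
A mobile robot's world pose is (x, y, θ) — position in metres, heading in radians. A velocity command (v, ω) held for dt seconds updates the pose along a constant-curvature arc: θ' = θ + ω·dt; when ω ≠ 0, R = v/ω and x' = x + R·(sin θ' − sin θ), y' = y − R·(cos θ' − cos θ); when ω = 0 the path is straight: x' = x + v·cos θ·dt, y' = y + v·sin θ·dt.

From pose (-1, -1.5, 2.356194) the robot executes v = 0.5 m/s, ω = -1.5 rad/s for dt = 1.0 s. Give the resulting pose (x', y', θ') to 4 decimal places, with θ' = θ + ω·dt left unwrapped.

(-1.0161, -1.0459, 0.8562)

θ' = 2.3562 + -1.5·1.0 = 0.8562
R = v/ω = 0.5/-1.5 = -0.3333
x' = -1 + -0.3333·(sin 0.8562 − sin 2.3562) = -1.0161
y' = -1.5 − -0.3333·(cos 0.8562 − cos 2.3562) = -1.0459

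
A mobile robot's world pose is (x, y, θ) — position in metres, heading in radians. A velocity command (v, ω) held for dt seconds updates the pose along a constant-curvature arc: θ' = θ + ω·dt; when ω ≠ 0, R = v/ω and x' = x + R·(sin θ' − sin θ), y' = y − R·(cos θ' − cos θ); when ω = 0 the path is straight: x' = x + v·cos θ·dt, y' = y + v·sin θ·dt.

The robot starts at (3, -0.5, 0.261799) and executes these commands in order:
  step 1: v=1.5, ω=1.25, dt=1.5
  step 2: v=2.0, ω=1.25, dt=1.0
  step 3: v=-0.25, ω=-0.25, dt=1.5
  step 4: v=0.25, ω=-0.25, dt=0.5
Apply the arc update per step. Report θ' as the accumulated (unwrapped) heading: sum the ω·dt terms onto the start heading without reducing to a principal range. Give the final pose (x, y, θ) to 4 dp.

(2.2130, 2.0421, 2.8868)

step 1: θ'=2.1368 (R=1.2000) → pose (3.7023, 1.3026, 2.1368)
step 2: θ'=3.3868 (R=1.6000) → pose (1.9634, 1.9967, 3.3868)
step 3: θ'=3.0118 (R=1.0000) → pose (2.3356, 2.0182, 3.0118)
step 4: θ'=2.8868 (R=-1.0000) → pose (2.2130, 2.0421, 2.8868)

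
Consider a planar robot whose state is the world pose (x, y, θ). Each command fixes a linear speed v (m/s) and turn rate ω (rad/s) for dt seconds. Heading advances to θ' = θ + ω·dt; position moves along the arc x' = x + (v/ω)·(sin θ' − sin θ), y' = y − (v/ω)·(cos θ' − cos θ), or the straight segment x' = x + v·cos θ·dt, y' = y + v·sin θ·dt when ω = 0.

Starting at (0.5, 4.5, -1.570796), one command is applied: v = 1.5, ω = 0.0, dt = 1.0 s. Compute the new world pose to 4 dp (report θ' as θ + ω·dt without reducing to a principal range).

θ' = -1.5708 + 0.0·1.0 = -1.5708
ω = 0 → straight: x' = 0.5 + 1.5·cos(-1.5708)·1.0 = 0.5000
y' = 4.5 + 1.5·sin(-1.5708)·1.0 = 3.0000

(0.5000, 3.0000, -1.5708)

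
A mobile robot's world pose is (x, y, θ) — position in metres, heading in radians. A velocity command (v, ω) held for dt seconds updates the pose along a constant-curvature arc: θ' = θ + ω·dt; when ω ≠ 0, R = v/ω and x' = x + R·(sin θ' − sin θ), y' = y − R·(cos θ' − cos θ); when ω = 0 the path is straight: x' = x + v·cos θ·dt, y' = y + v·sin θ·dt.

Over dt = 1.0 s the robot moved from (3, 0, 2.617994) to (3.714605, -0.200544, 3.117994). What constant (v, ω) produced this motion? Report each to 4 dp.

v = -0.7500, ω = 0.5000

Δθ = 3.117994 − 2.617994 = 0.500000
ω = Δθ/dt = 0.500000/1.0 = 0.5000
R = Δx/(sin θ' − sin θ) = -1.5000
v = R·ω = -1.5000·0.5000 = -0.7500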